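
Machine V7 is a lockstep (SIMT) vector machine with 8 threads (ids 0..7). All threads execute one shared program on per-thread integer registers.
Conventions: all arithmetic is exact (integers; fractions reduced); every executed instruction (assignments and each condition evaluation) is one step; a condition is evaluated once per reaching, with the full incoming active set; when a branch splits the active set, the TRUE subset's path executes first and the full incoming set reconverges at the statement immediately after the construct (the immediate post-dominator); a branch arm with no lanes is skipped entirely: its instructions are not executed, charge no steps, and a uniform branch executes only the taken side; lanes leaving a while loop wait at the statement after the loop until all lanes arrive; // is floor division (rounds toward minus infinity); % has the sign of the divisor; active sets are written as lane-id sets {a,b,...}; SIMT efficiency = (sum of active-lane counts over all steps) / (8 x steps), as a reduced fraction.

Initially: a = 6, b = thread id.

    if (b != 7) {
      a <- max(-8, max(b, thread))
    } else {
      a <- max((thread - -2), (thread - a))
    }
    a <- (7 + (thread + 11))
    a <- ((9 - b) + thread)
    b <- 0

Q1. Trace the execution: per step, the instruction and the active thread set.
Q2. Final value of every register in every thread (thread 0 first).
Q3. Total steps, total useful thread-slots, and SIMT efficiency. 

step 0: eval (b != 7)                {0,1,2,3,4,5,6,7}
step 1: a <- max(-8, max(b, thread)) {0,1,2,3,4,5,6}
step 2: a <- max((thread - -2), (thread - a)) {7}
step 3: a <- (7 + (thread + 11))     {0,1,2,3,4,5,6,7}
step 4: a <- ((9 - b) + thread)      {0,1,2,3,4,5,6,7}
step 5: b <- 0                       {0,1,2,3,4,5,6,7}

Answer: 6 steps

a: 9,9,9,9,9,9,9,9
b: 0,0,0,0,0,0,0,0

steps = 6; useful = 40; efficiency = 40/48 = 5/6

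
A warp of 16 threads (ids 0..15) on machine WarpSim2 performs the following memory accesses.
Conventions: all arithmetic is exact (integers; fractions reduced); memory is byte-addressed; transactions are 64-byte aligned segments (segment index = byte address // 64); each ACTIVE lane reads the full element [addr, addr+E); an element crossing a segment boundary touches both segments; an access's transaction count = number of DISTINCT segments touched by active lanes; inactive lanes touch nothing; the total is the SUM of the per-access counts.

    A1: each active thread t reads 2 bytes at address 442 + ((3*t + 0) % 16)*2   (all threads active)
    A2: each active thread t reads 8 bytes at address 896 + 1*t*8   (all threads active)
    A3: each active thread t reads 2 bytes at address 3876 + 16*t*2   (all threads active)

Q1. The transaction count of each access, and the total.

A1: 2 transactions
A2: 2 transactions
A3: 9 transactions

Answer: 2,2,9; total 13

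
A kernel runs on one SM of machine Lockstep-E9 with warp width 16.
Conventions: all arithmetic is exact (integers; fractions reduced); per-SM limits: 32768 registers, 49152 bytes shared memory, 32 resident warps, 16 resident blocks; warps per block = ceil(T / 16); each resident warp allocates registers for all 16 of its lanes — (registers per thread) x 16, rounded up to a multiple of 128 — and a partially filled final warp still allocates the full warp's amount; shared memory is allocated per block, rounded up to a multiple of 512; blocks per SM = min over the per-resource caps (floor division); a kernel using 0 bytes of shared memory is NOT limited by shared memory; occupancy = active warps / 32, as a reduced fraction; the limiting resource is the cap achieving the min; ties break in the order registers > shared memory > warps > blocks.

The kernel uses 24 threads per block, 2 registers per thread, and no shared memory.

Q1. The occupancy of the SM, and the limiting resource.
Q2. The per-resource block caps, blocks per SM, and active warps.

Answer: occupancy 1, limited by warps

registers: 128 blocks
shared memory: no limit (kernel uses none)
warps: 16 blocks
blocks: 16 blocks

Answer: 16 blocks, 32 active warps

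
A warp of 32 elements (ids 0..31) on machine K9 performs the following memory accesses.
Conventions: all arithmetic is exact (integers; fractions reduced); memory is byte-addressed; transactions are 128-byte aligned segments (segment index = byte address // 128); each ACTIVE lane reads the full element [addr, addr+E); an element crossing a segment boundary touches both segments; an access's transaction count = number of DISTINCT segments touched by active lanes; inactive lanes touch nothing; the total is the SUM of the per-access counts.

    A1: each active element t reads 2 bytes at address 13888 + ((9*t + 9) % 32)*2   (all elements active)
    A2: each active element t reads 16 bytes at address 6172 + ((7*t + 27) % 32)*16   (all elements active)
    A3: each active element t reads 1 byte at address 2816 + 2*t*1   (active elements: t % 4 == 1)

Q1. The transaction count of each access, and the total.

A1: 1 transaction
A2: 5 transactions
A3: 1 transaction

Answer: 1,5,1; total 7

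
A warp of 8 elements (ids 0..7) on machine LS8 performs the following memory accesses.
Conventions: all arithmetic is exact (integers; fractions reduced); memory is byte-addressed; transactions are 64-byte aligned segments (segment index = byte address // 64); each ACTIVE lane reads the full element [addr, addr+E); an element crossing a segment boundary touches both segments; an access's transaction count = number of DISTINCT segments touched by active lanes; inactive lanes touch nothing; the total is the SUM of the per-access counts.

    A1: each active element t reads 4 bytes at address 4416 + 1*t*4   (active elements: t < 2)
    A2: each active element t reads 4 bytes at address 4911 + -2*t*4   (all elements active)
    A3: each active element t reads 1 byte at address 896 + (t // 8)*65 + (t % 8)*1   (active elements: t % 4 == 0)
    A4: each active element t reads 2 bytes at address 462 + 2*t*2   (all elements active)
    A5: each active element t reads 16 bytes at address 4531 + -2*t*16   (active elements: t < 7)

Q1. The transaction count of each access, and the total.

A1: 1 transaction
A2: 2 transactions
A3: 1 transaction
A4: 1 transaction
A5: 5 transactions

Answer: 1,2,1,1,5; total 10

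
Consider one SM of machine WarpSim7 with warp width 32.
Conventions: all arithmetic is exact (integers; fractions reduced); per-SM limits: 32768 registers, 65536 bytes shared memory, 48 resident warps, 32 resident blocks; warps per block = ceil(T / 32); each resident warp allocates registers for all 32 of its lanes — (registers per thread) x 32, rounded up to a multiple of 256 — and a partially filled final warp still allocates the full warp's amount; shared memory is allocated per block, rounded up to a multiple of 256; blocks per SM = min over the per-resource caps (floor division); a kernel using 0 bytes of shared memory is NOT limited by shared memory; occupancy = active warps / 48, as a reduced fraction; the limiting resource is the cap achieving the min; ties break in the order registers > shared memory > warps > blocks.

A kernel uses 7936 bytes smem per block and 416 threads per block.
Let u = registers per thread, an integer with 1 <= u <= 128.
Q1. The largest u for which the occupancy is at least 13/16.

Answer: u = 24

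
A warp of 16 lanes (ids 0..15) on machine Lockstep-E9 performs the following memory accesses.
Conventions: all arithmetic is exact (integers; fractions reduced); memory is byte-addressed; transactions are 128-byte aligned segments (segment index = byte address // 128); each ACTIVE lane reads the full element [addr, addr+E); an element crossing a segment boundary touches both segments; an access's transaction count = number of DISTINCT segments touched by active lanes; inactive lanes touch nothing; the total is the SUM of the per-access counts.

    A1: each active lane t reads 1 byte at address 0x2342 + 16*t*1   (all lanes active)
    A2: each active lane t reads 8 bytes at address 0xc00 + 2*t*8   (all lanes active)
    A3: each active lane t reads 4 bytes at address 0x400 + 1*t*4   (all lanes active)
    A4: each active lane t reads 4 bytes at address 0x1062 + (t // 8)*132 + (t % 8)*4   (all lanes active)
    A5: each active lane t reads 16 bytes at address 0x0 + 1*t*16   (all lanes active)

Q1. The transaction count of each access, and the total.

A1: 3 transactions
A2: 2 transactions
A3: 1 transaction
A4: 3 transactions
A5: 2 transactions

Answer: 3,2,1,3,2; total 11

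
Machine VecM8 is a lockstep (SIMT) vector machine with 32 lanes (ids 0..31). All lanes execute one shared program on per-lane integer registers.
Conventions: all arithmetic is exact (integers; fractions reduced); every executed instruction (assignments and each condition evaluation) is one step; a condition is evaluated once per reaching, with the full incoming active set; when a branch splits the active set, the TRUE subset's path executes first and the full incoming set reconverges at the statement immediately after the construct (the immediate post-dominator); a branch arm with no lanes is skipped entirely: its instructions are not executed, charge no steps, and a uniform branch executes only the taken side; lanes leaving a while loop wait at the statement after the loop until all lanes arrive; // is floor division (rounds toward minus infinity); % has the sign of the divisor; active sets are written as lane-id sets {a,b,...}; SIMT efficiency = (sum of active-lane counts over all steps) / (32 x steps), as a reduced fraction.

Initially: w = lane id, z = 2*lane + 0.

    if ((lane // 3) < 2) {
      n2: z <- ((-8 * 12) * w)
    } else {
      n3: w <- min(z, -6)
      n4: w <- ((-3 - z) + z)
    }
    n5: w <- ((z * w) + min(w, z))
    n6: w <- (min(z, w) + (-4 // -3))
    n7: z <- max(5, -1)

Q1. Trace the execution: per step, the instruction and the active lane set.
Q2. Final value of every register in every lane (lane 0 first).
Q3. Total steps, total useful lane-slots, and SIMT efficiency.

step 0: eval ((lane // 3) < 2)       {0,1,2,3,4,5,6,7,8,9,10,11,12,13,14,15,16,17,18,19,20,21,22,23,24,25,26,27,28,29,30,31}
step 1: z <- ((-8 * 12) * w)         {0,1,2,3,4,5}
step 2: w <- min(z, -6)              {6,7,8,9,10,11,12,13,14,15,16,17,18,19,20,21,22,23,24,25,26,27,28,29,30,31}
step 3: w <- ((-3 - z) + z)          {6,7,8,9,10,11,12,13,14,15,16,17,18,19,20,21,22,23,24,25,26,27,28,29,30,31}
step 4: w <- ((z * w) + min(w, z))   {0,1,2,3,4,5,6,7,8,9,10,11,12,13,14,15,16,17,18,19,20,21,22,23,24,25,26,27,28,29,30,31}
step 5: w <- (min(z, w) + (-4 // -3)) {0,1,2,3,4,5,6,7,8,9,10,11,12,13,14,15,16,17,18,19,20,21,22,23,24,25,26,27,28,29,30,31}
step 6: z <- max(5, -1)              {0,1,2,3,4,5,6,7,8,9,10,11,12,13,14,15,16,17,18,19,20,21,22,23,24,25,26,27,28,29,30,31}

Answer: 7 steps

w: 1,-191,-575,-1151,-1919,-2879,-38,-44,-50,-56,-62,-68,-74,-80,-86,-92,-98,-104,-110,-116,-122,-128,-134,-140,-146,-152,-158,-164,-170,-176,-182,-188
z: 5,5,5,5,5,5,5,5,5,5,5,5,5,5,5,5,5,5,5,5,5,5,5,5,5,5,5,5,5,5,5,5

steps = 7; useful = 186; efficiency = 186/224 = 93/112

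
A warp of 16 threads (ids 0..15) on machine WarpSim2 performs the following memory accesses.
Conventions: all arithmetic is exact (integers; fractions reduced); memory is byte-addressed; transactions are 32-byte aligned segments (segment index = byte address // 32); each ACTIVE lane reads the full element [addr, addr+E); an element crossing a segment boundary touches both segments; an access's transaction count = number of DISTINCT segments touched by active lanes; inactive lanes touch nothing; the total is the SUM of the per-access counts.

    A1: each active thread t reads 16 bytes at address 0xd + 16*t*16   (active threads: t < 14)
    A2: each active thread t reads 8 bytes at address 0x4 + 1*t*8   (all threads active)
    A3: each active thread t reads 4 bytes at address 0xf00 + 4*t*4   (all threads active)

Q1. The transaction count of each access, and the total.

A1: 14 transactions
A2: 5 transactions
A3: 8 transactions

Answer: 14,5,8; total 27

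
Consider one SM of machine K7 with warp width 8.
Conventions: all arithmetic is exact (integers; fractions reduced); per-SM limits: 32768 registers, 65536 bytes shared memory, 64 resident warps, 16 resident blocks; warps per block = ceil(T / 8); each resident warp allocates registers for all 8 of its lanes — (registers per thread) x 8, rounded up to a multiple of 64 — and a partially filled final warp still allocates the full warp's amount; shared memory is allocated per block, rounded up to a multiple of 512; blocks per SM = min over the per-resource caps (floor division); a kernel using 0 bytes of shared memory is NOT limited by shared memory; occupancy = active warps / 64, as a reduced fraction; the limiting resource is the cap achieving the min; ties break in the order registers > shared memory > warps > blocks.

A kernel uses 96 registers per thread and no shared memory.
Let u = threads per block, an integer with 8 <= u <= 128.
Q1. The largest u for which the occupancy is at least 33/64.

Answer: u = 112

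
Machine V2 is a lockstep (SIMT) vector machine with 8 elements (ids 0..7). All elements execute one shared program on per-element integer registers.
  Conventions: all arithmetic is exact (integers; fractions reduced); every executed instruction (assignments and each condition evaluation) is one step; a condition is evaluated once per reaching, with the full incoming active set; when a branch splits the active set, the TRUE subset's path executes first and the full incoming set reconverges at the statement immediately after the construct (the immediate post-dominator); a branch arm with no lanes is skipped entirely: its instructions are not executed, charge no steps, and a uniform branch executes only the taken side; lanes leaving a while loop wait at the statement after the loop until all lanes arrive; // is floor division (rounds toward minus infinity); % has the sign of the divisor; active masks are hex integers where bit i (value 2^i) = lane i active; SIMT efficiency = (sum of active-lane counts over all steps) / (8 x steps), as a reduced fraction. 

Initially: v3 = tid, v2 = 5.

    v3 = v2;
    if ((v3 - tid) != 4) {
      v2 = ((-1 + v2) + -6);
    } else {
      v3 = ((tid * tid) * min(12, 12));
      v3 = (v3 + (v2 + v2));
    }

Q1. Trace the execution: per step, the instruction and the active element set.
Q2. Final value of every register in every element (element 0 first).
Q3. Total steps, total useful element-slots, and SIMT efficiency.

step 0: v3 <- v2                     0xff
step 1: eval ((v3 - tid) != 4)       0xff
step 2: v2 <- ((-1 + v2) + -6)       0xfd
step 3: v3 <- ((tid * tid) * min(12, 12)) 0x02
step 4: v3 <- (v3 + (v2 + v2))       0x02

Answer: 5 steps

v3: 5,22,5,5,5,5,5,5
v2: -2,5,-2,-2,-2,-2,-2,-2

steps = 5; useful = 25; efficiency = 25/40 = 5/8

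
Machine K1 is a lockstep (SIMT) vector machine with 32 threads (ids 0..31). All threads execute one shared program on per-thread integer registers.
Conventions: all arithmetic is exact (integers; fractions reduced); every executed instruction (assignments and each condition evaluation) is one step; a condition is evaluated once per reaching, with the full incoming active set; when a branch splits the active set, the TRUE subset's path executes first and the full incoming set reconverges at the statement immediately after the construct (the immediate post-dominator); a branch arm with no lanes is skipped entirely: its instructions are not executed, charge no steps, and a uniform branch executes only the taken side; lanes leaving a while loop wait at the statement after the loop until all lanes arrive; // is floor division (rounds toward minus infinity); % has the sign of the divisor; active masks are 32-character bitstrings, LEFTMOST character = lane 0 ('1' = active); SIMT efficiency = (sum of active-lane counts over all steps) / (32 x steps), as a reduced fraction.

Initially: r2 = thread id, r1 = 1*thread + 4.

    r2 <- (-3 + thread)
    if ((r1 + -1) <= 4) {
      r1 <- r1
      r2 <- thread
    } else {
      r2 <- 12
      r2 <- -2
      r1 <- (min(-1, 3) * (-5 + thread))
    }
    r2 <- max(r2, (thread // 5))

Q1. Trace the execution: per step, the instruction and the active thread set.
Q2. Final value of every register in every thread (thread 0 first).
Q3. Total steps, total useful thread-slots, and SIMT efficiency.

step 0: r2 <- (-3 + thread)          11111111111111111111111111111111
step 1: eval ((r1 + -1) <= 4)        11111111111111111111111111111111
step 2: r1 <- r1                     11000000000000000000000000000000
step 3: r2 <- thread                 11000000000000000000000000000000
step 4: r2 <- 12                     00111111111111111111111111111111
step 5: r2 <- -2                     00111111111111111111111111111111
step 6: r1 <- (min(-1, 3) * (-5 + thread)) 00111111111111111111111111111111
step 7: r2 <- max(r2, (thread // 5)) 11111111111111111111111111111111

Answer: 8 steps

r2: 0,1,0,0,0,1,1,1,1,1,2,2,2,2,2,3,3,3,3,3,4,4,4,4,4,5,5,5,5,5,6,6
r1: 4,5,3,2,1,0,-1,-2,-3,-4,-5,-6,-7,-8,-9,-10,-11,-12,-13,-14,-15,-16,-17,-18,-19,-20,-21,-22,-23,-24,-25,-26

steps = 8; useful = 190; efficiency = 190/256 = 95/128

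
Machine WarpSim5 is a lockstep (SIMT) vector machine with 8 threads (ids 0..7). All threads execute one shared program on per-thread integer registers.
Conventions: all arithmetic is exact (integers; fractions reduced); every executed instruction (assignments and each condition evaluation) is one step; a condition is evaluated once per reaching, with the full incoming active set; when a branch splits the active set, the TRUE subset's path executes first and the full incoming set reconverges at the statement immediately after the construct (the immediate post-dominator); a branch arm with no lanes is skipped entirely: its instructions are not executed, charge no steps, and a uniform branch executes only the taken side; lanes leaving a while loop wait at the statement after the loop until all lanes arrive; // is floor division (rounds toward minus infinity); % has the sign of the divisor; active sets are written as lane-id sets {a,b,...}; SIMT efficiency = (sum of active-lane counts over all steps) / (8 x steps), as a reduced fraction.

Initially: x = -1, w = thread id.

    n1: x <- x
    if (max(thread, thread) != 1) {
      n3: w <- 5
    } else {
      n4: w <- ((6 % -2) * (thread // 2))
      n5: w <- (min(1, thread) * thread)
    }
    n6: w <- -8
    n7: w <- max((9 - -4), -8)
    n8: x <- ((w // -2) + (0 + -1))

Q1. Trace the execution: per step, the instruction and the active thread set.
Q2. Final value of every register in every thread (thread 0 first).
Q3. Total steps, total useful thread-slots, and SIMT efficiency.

step 0: x <- x                       {0,1,2,3,4,5,6,7}
step 1: eval (max(thread, thread) != 1) {0,1,2,3,4,5,6,7}
step 2: w <- 5                       {0,2,3,4,5,6,7}
step 3: w <- ((6 % -2) * (thread // 2)) {1}
step 4: w <- (min(1, thread) * thread) {1}
step 5: w <- -8                      {0,1,2,3,4,5,6,7}
step 6: w <- max((9 - -4), -8)       {0,1,2,3,4,5,6,7}
step 7: x <- ((w // -2) + (0 + -1))  {0,1,2,3,4,5,6,7}

Answer: 8 steps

x: -8,-8,-8,-8,-8,-8,-8,-8
w: 13,13,13,13,13,13,13,13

steps = 8; useful = 49; efficiency = 49/64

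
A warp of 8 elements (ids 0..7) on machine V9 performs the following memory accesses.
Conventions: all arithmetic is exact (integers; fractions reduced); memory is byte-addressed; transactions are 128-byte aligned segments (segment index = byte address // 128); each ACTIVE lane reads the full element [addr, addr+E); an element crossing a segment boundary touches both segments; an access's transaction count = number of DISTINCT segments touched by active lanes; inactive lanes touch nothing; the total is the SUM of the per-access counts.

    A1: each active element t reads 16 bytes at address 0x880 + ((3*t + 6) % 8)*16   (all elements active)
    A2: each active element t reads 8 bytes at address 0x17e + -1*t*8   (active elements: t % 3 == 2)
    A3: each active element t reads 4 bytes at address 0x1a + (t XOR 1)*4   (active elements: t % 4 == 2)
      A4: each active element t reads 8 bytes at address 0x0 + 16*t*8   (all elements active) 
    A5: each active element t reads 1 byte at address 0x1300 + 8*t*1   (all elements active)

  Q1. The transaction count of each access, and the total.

A1: 1 transaction
A2: 1 transaction
A3: 1 transaction
A4: 8 transactions
A5: 1 transaction

Answer: 1,1,1,8,1; total 12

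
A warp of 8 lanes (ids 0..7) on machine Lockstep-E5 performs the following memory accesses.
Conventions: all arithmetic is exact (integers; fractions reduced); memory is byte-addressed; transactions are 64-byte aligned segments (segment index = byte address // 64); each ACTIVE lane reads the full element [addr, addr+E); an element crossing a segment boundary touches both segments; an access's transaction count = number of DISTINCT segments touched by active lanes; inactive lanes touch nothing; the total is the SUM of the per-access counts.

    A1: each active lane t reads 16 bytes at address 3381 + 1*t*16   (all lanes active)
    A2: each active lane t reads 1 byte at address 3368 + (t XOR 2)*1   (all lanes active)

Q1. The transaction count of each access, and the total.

A1: 3 transactions
A2: 1 transaction

Answer: 3,1; total 4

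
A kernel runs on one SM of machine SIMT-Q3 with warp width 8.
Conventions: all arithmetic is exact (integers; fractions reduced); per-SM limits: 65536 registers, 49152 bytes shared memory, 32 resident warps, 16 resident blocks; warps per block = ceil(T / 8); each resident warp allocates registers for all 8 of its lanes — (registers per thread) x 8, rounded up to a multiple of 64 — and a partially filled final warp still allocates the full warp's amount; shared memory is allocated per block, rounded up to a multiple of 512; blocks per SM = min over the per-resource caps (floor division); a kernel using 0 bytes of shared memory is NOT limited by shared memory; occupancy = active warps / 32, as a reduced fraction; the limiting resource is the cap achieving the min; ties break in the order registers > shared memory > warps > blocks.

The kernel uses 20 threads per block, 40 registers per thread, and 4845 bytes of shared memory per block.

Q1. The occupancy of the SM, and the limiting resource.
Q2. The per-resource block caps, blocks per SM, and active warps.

Answer: occupancy 27/32, limited by shared memory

registers: 68 blocks
shared memory: 9 blocks
warps: 10 blocks
blocks: 16 blocks

Answer: 9 blocks, 27 active warps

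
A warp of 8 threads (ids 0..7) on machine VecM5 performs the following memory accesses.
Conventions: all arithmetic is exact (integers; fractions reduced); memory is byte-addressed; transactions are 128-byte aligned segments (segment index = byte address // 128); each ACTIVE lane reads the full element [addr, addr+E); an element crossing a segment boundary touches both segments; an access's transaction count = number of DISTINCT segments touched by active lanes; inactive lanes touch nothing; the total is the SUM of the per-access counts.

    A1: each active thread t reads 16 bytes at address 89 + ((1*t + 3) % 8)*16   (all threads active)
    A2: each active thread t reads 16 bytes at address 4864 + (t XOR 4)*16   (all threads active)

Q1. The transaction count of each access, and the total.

A1: 2 transactions
A2: 1 transaction

Answer: 2,1; total 3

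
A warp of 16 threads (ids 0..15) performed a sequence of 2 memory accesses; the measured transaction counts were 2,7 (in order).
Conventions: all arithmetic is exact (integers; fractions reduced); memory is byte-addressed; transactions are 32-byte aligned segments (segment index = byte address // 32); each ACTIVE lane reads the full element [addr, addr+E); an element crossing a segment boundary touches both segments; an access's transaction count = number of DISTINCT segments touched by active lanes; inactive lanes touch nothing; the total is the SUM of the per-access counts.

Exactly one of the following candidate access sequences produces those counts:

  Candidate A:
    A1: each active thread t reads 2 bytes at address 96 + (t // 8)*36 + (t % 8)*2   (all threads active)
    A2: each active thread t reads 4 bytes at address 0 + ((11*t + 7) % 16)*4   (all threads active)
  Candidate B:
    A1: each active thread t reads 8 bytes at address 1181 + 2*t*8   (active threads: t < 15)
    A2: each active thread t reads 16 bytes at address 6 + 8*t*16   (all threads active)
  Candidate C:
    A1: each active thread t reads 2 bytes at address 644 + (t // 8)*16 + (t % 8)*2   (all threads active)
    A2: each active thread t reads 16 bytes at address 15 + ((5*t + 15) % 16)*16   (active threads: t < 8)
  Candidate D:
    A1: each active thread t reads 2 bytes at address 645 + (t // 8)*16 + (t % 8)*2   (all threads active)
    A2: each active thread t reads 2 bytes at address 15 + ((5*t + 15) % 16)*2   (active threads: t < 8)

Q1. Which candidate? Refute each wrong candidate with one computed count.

A: A2 gives 2 transactions, not 7
B: A1 gives 9 transactions, not 2
D: A2 gives 2 transactions, not 7
C: all counts match (2,7)

Answer: C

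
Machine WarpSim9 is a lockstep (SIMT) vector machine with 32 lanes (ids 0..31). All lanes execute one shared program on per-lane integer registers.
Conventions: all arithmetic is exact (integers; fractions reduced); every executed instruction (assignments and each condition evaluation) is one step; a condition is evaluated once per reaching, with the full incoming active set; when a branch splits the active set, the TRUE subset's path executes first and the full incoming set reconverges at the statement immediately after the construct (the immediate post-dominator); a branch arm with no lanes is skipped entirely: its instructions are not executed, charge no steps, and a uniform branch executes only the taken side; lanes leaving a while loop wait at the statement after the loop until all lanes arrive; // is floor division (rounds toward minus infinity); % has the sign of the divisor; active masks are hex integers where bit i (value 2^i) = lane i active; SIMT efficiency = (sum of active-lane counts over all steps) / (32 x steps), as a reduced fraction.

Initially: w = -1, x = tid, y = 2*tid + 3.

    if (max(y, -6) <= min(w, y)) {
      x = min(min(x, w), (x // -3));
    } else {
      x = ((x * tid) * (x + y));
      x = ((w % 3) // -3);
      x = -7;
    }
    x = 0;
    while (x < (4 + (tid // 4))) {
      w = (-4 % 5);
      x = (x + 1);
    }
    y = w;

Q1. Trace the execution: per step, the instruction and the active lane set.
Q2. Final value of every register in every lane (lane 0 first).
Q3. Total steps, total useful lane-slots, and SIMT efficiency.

step 0: eval (max(y, -6) <= min(w, y)) 0xffffffff
step 1: x <- ((x * tid) * (x + y))   0xffffffff
step 2: x <- ((w % 3) // -3)         0xffffffff
step 3: x <- -7                      0xffffffff
step 4: x <- 0                       0xffffffff
step 5: eval (x < (4 + (tid // 4)))  0xffffffff
step 6: w <- (-4 % 5)                0xffffffff
step 7: x <- (x + 1)                 0xffffffff
step 8: eval (x < (4 + (tid // 4)))  0xffffffff
step 9: w <- (-4 % 5)                0xffffffff
step 10: x <- (x + 1)                 0xffffffff
step 11: eval (x < (4 + (tid // 4)))  0xffffffff
step 12: w <- (-4 % 5)                0xffffffff
step 13: x <- (x + 1)                 0xffffffff
step 14: eval (x < (4 + (tid // 4)))  0xffffffff
step 15: w <- (-4 % 5)                0xffffffff
step 16: x <- (x + 1)                 0xffffffff
step 17: eval (x < (4 + (tid // 4)))  0xffffffff
step 18: w <- (-4 % 5)                0xfffffff0
step 19: x <- (x + 1)                 0xfffffff0
step 20: eval (x < (4 + (tid // 4)))  0xfffffff0
step 21: w <- (-4 % 5)                0xffffff00
step 22: x <- (x + 1)                 0xffffff00
step 23: eval (x < (4 + (tid // 4)))  0xffffff00
step 24: w <- (-4 % 5)                0xfffff000
step 25: x <- (x + 1)                 0xfffff000
step 26: eval (x < (4 + (tid // 4)))  0xfffff000
step 27: w <- (-4 % 5)                0xffff0000
step 28: x <- (x + 1)                 0xffff0000
step 29: eval (x < (4 + (tid // 4)))  0xffff0000
step 30: w <- (-4 % 5)                0xfff00000
step 31: x <- (x + 1)                 0xfff00000
step 32: eval (x < (4 + (tid // 4)))  0xfff00000
step 33: w <- (-4 % 5)                0xff000000
step 34: x <- (x + 1)                 0xff000000
step 35: eval (x < (4 + (tid // 4)))  0xff000000
step 36: w <- (-4 % 5)                0xf0000000
step 37: x <- (x + 1)                 0xf0000000
step 38: eval (x < (4 + (tid // 4)))  0xf0000000
step 39: y <- w                       0xffffffff

Answer: 40 steps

w: 1,1,1,1,1,1,1,1,1,1,1,1,1,1,1,1,1,1,1,1,1,1,1,1,1,1,1,1,1,1,1,1
x: 4,4,4,4,5,5,5,5,6,6,6,6,7,7,7,7,8,8,8,8,9,9,9,9,10,10,10,10,11,11,11,11
y: 1,1,1,1,1,1,1,1,1,1,1,1,1,1,1,1,1,1,1,1,1,1,1,1,1,1,1,1,1,1,1,1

steps = 40; useful = 944; efficiency = 944/1280 = 59/80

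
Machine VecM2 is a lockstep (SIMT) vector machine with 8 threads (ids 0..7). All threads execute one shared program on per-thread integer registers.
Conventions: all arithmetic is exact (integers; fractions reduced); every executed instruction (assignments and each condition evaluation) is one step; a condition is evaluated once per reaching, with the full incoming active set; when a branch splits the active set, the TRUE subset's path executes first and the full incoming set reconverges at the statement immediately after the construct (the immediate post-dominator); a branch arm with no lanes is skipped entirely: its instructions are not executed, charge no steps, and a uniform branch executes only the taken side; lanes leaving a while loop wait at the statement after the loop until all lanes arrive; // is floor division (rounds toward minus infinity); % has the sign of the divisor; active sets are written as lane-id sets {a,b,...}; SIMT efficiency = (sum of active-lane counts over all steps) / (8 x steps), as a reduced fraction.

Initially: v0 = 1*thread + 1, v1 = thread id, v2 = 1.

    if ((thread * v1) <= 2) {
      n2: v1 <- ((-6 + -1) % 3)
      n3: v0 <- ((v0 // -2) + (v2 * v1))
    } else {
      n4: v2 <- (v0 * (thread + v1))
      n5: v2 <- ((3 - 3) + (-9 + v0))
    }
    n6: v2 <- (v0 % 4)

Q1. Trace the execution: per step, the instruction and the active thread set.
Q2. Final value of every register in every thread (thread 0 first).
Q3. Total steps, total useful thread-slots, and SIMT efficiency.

step 0: eval ((thread * v1) <= 2)    {0,1,2,3,4,5,6,7}
step 1: v1 <- ((-6 + -1) % 3)        {0,1}
step 2: v0 <- ((v0 // -2) + (v2 * v1)) {0,1}
step 3: v2 <- (v0 * (thread + v1))   {2,3,4,5,6,7}
step 4: v2 <- ((3 - 3) + (-9 + v0))  {2,3,4,5,6,7}
step 5: v2 <- (v0 % 4)               {0,1,2,3,4,5,6,7}

Answer: 6 steps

v0: 1,1,3,4,5,6,7,8
v1: 2,2,2,3,4,5,6,7
v2: 1,1,3,0,1,2,3,0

steps = 6; useful = 32; efficiency = 32/48 = 2/3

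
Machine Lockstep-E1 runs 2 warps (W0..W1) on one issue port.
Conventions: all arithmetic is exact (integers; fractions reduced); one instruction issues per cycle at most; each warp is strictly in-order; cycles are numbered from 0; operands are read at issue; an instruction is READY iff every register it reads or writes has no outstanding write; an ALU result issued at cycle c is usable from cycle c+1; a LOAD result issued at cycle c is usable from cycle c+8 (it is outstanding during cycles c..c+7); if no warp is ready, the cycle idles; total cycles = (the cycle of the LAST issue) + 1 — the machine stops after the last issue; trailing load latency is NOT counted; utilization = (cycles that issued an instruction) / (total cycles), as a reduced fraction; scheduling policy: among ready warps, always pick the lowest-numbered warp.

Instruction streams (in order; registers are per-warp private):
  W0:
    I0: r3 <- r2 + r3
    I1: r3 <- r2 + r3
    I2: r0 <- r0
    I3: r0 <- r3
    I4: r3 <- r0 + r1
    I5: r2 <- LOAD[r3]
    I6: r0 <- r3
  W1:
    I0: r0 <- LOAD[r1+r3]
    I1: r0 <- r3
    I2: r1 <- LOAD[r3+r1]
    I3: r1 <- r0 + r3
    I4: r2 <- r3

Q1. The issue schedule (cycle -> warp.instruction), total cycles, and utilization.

cycle 0: W0.I0
cycle 1: W0.I1
cycle 2: W0.I2
cycle 3: W0.I3
cycle 4: W0.I4
cycle 5: W0.I5
cycle 6: W0.I6
cycle 7: W1.I0
cycle 8: idle
cycle 9: idle
cycle 10: idle
cycle 11: idle
cycle 12: idle
cycle 13: idle
cycle 14: idle
cycle 15: W1.I1
cycle 16: W1.I2
cycle 17: idle
cycle 18: idle
cycle 19: idle
cycle 20: idle
cycle 21: idle
cycle 22: idle
cycle 23: idle
cycle 24: W1.I3
cycle 25: W1.I4

Answer: 26 cycles, utilization 6/13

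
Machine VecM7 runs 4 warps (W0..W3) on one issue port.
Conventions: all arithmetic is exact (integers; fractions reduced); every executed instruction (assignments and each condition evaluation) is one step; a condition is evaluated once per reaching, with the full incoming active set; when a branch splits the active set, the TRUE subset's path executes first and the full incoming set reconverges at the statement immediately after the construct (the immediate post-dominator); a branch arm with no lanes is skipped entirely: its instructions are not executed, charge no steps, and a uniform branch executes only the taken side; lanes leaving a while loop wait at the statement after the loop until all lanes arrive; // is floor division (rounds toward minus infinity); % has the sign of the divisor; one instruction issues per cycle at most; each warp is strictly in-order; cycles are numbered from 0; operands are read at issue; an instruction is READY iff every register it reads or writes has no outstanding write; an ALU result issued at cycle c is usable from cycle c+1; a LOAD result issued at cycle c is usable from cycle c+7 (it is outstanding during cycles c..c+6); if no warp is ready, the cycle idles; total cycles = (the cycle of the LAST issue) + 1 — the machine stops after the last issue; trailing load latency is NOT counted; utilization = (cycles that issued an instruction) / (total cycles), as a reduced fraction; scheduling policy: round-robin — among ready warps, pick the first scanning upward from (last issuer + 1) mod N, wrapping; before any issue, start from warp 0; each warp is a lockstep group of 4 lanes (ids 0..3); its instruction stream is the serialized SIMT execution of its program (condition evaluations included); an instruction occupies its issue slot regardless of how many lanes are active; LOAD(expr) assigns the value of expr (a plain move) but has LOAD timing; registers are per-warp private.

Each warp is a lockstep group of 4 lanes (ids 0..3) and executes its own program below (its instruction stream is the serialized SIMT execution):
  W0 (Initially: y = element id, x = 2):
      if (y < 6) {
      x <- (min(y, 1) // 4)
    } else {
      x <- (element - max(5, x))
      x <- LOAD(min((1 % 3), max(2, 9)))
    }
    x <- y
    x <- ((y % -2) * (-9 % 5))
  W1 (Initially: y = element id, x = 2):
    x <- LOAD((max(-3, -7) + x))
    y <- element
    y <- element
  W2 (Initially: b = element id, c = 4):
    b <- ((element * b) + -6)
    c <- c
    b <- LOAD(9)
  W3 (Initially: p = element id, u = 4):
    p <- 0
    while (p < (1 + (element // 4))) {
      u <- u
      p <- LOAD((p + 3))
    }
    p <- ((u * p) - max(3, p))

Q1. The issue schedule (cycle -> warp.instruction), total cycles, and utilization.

cycle 0: W0.I0
cycle 1: W1.I0
cycle 2: W2.I0
cycle 3: W3.I0
cycle 4: W0.I1
cycle 5: W1.I1
cycle 6: W2.I1
cycle 7: W3.I1
cycle 8: W0.I2
cycle 9: W1.I2
cycle 10: W2.I2
cycle 11: W3.I2
cycle 12: W0.I3
cycle 13: W3.I3
cycle 14: idle
cycle 15: idle
cycle 16: idle
cycle 17: idle
cycle 18: idle
cycle 19: idle
cycle 20: W3.I4
cycle 21: W3.I5

Answer: 22 cycles, utilization 8/11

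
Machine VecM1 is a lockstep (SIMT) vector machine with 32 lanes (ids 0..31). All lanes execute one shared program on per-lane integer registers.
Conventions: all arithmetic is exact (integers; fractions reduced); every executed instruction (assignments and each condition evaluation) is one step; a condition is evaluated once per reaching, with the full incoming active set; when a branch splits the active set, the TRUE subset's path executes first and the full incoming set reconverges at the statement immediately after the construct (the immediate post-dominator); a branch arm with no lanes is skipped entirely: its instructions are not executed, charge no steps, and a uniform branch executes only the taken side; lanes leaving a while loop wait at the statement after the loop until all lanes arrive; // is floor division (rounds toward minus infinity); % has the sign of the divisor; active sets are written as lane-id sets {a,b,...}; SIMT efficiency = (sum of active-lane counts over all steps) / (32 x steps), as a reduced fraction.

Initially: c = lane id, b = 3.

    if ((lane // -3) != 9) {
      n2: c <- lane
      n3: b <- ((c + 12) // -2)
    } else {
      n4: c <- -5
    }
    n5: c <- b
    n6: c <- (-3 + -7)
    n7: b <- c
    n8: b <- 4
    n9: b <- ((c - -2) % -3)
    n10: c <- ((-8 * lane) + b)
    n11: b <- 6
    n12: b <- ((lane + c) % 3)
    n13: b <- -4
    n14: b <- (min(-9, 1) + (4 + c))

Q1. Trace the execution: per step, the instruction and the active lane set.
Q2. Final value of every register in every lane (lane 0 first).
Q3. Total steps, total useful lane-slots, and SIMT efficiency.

step 0: eval ((lane // -3) != 9)     {0,1,2,3,4,5,6,7,8,9,10,11,12,13,14,15,16,17,18,19,20,21,22,23,24,25,26,27,28,29,30,31}
step 1: c <- lane                    {0,1,2,3,4,5,6,7,8,9,10,11,12,13,14,15,16,17,18,19,20,21,22,23,24,25,26,27,28,29,30,31}
step 2: b <- ((c + 12) // -2)        {0,1,2,3,4,5,6,7,8,9,10,11,12,13,14,15,16,17,18,19,20,21,22,23,24,25,26,27,28,29,30,31}
step 3: c <- b                       {0,1,2,3,4,5,6,7,8,9,10,11,12,13,14,15,16,17,18,19,20,21,22,23,24,25,26,27,28,29,30,31}
step 4: c <- (-3 + -7)               {0,1,2,3,4,5,6,7,8,9,10,11,12,13,14,15,16,17,18,19,20,21,22,23,24,25,26,27,28,29,30,31}
step 5: b <- c                       {0,1,2,3,4,5,6,7,8,9,10,11,12,13,14,15,16,17,18,19,20,21,22,23,24,25,26,27,28,29,30,31}
step 6: b <- 4                       {0,1,2,3,4,5,6,7,8,9,10,11,12,13,14,15,16,17,18,19,20,21,22,23,24,25,26,27,28,29,30,31}
step 7: b <- ((c - -2) % -3)         {0,1,2,3,4,5,6,7,8,9,10,11,12,13,14,15,16,17,18,19,20,21,22,23,24,25,26,27,28,29,30,31}
step 8: c <- ((-8 * lane) + b)       {0,1,2,3,4,5,6,7,8,9,10,11,12,13,14,15,16,17,18,19,20,21,22,23,24,25,26,27,28,29,30,31}
step 9: b <- 6                       {0,1,2,3,4,5,6,7,8,9,10,11,12,13,14,15,16,17,18,19,20,21,22,23,24,25,26,27,28,29,30,31}
step 10: b <- ((lane + c) % 3)        {0,1,2,3,4,5,6,7,8,9,10,11,12,13,14,15,16,17,18,19,20,21,22,23,24,25,26,27,28,29,30,31}
step 11: b <- -4                      {0,1,2,3,4,5,6,7,8,9,10,11,12,13,14,15,16,17,18,19,20,21,22,23,24,25,26,27,28,29,30,31}
step 12: b <- (min(-9, 1) + (4 + c))  {0,1,2,3,4,5,6,7,8,9,10,11,12,13,14,15,16,17,18,19,20,21,22,23,24,25,26,27,28,29,30,31}

Answer: 13 steps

c: -2,-10,-18,-26,-34,-42,-50,-58,-66,-74,-82,-90,-98,-106,-114,-122,-130,-138,-146,-154,-162,-170,-178,-186,-194,-202,-210,-218,-226,-234,-242,-250
b: -7,-15,-23,-31,-39,-47,-55,-63,-71,-79,-87,-95,-103,-111,-119,-127,-135,-143,-151,-159,-167,-175,-183,-191,-199,-207,-215,-223,-231,-239,-247,-255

steps = 13; useful = 416; efficiency = 416/416 = 1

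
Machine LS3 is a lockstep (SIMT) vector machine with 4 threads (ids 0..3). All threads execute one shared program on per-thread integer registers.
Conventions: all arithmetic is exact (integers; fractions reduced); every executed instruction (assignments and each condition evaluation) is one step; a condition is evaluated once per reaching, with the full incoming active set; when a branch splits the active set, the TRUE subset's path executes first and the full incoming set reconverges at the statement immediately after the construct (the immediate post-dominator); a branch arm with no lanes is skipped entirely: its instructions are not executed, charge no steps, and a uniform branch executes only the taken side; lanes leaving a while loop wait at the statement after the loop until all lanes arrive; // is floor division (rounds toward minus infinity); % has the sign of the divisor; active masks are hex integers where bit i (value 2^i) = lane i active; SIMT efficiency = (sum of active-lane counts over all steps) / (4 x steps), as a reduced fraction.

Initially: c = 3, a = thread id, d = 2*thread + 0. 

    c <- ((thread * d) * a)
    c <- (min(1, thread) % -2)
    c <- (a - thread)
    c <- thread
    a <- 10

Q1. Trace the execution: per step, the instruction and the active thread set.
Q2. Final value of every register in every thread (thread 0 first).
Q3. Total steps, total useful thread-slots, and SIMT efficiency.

step 0: c <- ((thread * d) * a)      0xf
step 1: c <- (min(1, thread) % -2)   0xf
step 2: c <- (a - thread)            0xf
step 3: c <- thread                  0xf
step 4: a <- 10                      0xf

Answer: 5 steps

c: 0,1,2,3
a: 10,10,10,10
d: 0,2,4,6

steps = 5; useful = 20; efficiency = 20/20 = 1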